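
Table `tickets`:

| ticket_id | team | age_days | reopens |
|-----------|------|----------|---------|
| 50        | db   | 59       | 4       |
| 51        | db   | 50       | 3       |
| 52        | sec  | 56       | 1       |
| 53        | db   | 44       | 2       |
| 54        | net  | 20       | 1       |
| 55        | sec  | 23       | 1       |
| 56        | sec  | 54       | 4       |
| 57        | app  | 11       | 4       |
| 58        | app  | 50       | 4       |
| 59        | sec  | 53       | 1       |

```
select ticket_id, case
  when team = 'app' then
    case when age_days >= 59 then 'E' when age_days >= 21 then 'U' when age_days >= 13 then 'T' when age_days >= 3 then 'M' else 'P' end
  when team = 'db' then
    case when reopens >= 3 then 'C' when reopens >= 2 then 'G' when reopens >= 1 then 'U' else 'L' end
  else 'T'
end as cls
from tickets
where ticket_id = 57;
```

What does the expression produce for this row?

ticket_id = 57: team=app, age_days=11, reopens=4.
team='app' → inner[age_days >= 3] → M

M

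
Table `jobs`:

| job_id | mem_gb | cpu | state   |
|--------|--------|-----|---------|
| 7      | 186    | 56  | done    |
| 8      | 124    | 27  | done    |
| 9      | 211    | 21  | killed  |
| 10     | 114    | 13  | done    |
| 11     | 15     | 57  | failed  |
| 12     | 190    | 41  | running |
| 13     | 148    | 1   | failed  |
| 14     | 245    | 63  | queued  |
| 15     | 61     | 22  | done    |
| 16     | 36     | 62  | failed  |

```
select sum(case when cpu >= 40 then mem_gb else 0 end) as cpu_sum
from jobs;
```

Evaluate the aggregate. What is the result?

job_id=7: ✓ → 186
job_id=8: ✗
job_id=9: ✗
job_id=10: ✗
job_id=11: ✓ → 15
job_id=12: ✓ → 190
job_id=13: ✗
job_id=14: ✓ → 245
job_id=15: ✗
job_id=16: ✓ → 36
cpu_sum = 186 + 15 + 190 + 245 + 36 = 672

672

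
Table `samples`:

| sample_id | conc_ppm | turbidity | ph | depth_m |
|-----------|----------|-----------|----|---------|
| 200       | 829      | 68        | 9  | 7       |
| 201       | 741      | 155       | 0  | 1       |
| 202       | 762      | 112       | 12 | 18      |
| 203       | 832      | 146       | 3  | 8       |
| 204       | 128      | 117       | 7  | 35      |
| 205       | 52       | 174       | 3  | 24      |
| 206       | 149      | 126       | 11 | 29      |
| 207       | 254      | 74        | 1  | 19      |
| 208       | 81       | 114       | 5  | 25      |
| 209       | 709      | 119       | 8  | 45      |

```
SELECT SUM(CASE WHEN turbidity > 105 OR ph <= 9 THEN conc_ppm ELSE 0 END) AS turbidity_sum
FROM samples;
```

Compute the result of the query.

sample_id=200: ✓ → 829
sample_id=201: ✓ → 741
sample_id=202: ✓ → 762
sample_id=203: ✓ → 832
sample_id=204: ✓ → 128
sample_id=205: ✓ → 52
sample_id=206: ✓ → 149
sample_id=207: ✓ → 254
sample_id=208: ✓ → 81
sample_id=209: ✓ → 709
turbidity_sum = 829 + 741 + 762 + 832 + 128 + 52 + 149 + 254 + 81 + 709 = 4537

4537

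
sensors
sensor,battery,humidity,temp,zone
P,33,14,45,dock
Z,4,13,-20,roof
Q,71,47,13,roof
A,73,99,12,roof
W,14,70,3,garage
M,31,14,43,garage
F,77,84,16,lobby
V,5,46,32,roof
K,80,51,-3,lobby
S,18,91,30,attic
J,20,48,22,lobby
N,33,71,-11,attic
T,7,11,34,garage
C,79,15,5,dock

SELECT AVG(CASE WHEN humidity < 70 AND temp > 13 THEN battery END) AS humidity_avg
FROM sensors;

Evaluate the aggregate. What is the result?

19.2

sensor=P: ✓ → 33
sensor=Z: ✗
sensor=Q: ✗
sensor=A: ✗
sensor=W: ✗
sensor=M: ✓ → 31
sensor=F: ✗
sensor=V: ✓ → 5
sensor=K: ✗
sensor=S: ✗
sensor=J: ✓ → 20
sensor=N: ✗
sensor=T: ✓ → 7
sensor=C: ✗
humidity_avg = (33 + 31 + 5 + 20 + 7) / 5 = 19.2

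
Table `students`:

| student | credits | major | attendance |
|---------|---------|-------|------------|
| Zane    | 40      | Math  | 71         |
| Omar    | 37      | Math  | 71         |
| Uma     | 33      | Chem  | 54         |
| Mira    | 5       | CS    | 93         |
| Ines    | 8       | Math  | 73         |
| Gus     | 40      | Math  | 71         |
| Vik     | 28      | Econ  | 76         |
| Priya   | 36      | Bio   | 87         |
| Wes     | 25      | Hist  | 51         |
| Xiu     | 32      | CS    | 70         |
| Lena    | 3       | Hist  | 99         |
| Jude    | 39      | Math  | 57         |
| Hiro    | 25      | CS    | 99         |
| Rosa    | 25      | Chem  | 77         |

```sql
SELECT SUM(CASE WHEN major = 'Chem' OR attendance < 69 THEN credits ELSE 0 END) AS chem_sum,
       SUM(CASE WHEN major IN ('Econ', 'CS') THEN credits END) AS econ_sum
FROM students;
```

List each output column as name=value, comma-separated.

chem_sum=122, econ_sum=90

[chem_sum: major = 'Chem' OR attendance < 69]
student=Zane: ✗
student=Omar: ✗
student=Uma: ✓ → 33
student=Mira: ✗
student=Ines: ✗
student=Gus: ✗
student=Vik: ✗
student=Priya: ✗
student=Wes: ✓ → 25
student=Xiu: ✗
student=Lena: ✗
student=Jude: ✓ → 39
student=Hiro: ✗
student=Rosa: ✓ → 25
chem_sum = 33 + 25 + 39 + 25 = 122
—
[econ_sum: major IN ('Econ', 'CS')]
student=Zane: ✗
student=Omar: ✗
student=Uma: ✗
student=Mira: ✓ → 5
student=Ines: ✗
student=Gus: ✗
student=Vik: ✓ → 28
student=Priya: ✗
student=Wes: ✗
student=Xiu: ✓ → 32
student=Lena: ✗
student=Jude: ✗
student=Hiro: ✓ → 25
student=Rosa: ✗
econ_sum = 5 + 28 + 32 + 25 = 90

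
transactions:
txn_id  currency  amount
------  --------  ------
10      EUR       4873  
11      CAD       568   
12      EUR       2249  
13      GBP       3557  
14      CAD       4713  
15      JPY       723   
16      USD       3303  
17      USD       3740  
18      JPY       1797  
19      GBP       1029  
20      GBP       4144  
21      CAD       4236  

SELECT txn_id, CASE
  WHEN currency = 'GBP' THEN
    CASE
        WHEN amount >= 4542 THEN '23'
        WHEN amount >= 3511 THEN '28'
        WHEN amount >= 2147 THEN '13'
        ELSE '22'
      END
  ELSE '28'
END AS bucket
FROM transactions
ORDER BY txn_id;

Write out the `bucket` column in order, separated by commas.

txn_id=10: currency='EUR' → outer ELSE → 28
txn_id=11: currency='CAD' → outer ELSE → 28
txn_id=12: currency='EUR' → outer ELSE → 28
txn_id=13: currency='GBP' → inner[amount >= 3511] → 28
txn_id=14: currency='CAD' → outer ELSE → 28
txn_id=15: currency='JPY' → outer ELSE → 28
txn_id=16: currency='USD' → outer ELSE → 28
txn_id=17: currency='USD' → outer ELSE → 28
txn_id=18: currency='JPY' → outer ELSE → 28
txn_id=19: currency='GBP' → inner[ELSE] → 22
txn_id=20: currency='GBP' → inner[amount >= 3511] → 28
txn_id=21: currency='CAD' → outer ELSE → 28

28, 28, 28, 28, 28, 28, 28, 28, 28, 22, 28, 28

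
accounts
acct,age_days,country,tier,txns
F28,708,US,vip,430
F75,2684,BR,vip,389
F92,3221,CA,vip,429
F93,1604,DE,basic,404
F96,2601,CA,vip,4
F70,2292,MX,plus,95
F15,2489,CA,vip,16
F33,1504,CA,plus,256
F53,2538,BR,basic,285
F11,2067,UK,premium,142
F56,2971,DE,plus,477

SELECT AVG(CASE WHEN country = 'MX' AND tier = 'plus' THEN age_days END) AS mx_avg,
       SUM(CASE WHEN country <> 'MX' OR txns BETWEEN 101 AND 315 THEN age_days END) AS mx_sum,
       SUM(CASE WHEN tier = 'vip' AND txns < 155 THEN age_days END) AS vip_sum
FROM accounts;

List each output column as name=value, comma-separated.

[mx_avg: country = 'MX' AND tier = 'plus']
acct=F28: ✗
acct=F75: ✗
acct=F92: ✗
acct=F93: ✗
acct=F96: ✗
acct=F70: ✓ → 2292
acct=F15: ✗
acct=F33: ✗
acct=F53: ✗
acct=F11: ✗
acct=F56: ✗
mx_avg = 2292
—
[mx_sum: country <> 'MX' OR txns BETWEEN 101 AND 315]
acct=F28: ✓ → 708
acct=F75: ✓ → 2684
acct=F92: ✓ → 3221
acct=F93: ✓ → 1604
acct=F96: ✓ → 2601
acct=F70: ✗
acct=F15: ✓ → 2489
acct=F33: ✓ → 1504
acct=F53: ✓ → 2538
acct=F11: ✓ → 2067
acct=F56: ✓ → 2971
mx_sum = 708 + 2684 + 3221 + 1604 + 2601 + 2489 + 1504 + 2538 + 2067 + 2971 = 22387
—
[vip_sum: tier = 'vip' AND txns < 155]
acct=F28: ✗
acct=F75: ✗
acct=F92: ✗
acct=F93: ✗
acct=F96: ✓ → 2601
acct=F70: ✗
acct=F15: ✓ → 2489
acct=F33: ✗
acct=F53: ✗
acct=F11: ✗
acct=F56: ✗
vip_sum = 2601 + 2489 = 5090

mx_avg=2292, mx_sum=22387, vip_sum=5090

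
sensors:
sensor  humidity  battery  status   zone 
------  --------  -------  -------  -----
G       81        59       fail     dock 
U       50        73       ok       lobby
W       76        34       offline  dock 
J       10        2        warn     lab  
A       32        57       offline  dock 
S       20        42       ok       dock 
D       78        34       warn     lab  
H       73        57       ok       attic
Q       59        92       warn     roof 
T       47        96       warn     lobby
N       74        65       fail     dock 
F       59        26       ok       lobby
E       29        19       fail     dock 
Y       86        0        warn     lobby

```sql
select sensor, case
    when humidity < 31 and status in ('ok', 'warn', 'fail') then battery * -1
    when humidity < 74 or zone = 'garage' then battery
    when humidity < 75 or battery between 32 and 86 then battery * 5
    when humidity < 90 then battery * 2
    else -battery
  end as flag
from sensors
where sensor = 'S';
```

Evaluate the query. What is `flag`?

sensor = S: humidity=20, battery=42, status=ok, zone=dock.
humidity < 31 and status in ('ok', 'warn', 'fail') → true → -42

-42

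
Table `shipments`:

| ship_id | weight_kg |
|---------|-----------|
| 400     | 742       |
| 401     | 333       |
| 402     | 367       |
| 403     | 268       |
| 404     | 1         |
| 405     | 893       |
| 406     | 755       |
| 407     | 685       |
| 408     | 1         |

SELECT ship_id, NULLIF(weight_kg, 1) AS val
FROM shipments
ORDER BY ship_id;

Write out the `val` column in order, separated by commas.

ship_id=400: weight_kg=742 vs 1: differ → 742
ship_id=401: weight_kg=333 vs 1: differ → 333
ship_id=402: weight_kg=367 vs 1: differ → 367
ship_id=403: weight_kg=268 vs 1: differ → 268
ship_id=404: weight_kg=1 vs 1: equal → NULL
ship_id=405: weight_kg=893 vs 1: differ → 893
ship_id=406: weight_kg=755 vs 1: differ → 755
ship_id=407: weight_kg=685 vs 1: differ → 685
ship_id=408: weight_kg=1 vs 1: equal → NULL

742, 333, 367, 268, NULL, 893, 755, 685, NULL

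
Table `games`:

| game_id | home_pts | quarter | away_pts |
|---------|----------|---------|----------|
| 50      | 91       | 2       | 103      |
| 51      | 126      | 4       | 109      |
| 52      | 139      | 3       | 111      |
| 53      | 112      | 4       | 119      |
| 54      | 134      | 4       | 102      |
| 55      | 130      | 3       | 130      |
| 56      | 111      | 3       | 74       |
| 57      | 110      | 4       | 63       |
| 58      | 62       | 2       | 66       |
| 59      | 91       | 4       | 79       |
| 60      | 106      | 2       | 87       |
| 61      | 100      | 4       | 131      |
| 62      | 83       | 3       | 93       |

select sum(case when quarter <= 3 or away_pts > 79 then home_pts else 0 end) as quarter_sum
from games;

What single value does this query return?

1194

game_id=50: ✓ → 91
game_id=51: ✓ → 126
game_id=52: ✓ → 139
game_id=53: ✓ → 112
game_id=54: ✓ → 134
game_id=55: ✓ → 130
game_id=56: ✓ → 111
game_id=57: ✗
game_id=58: ✓ → 62
game_id=59: ✗
game_id=60: ✓ → 106
game_id=61: ✓ → 100
game_id=62: ✓ → 83
quarter_sum = 91 + 126 + 139 + 112 + 134 + 130 + 111 + 62 + 106 + 100 + 83 = 1194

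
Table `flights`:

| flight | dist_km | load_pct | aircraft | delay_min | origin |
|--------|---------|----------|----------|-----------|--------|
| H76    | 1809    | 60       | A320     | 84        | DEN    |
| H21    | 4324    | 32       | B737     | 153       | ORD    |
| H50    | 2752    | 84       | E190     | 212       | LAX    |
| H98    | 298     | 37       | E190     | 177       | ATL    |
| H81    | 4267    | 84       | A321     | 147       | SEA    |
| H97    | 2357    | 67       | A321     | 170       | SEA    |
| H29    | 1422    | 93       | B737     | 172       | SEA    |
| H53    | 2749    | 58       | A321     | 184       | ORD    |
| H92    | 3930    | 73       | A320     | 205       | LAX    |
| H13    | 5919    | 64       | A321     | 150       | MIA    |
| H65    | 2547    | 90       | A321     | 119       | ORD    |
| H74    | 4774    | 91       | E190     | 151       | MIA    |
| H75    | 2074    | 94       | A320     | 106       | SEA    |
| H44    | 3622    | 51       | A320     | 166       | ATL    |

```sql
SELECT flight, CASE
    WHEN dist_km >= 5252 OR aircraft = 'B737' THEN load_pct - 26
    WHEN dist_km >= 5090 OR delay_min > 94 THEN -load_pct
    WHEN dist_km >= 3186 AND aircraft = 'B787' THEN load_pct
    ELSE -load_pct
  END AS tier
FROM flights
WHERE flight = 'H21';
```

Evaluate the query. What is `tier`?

flight = H21: dist_km=4324, load_pct=32, aircraft=B737, delay_min=153, origin=ORD.
dist_km >= 5252 OR aircraft = 'B737' → true → 6

6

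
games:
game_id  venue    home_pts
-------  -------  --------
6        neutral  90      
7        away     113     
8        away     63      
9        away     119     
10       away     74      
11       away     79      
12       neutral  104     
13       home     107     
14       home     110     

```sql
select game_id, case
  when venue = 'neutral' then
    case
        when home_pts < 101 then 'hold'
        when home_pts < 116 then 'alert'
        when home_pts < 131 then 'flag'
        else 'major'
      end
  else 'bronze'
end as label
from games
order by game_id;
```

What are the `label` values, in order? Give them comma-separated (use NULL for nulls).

game_id=6: venue='neutral' → inner[home_pts < 101] → hold
game_id=7: venue='away' → outer ELSE → bronze
game_id=8: venue='away' → outer ELSE → bronze
game_id=9: venue='away' → outer ELSE → bronze
game_id=10: venue='away' → outer ELSE → bronze
game_id=11: venue='away' → outer ELSE → bronze
game_id=12: venue='neutral' → inner[home_pts < 116] → alert
game_id=13: venue='home' → outer ELSE → bronze
game_id=14: venue='home' → outer ELSE → bronze

hold, bronze, bronze, bronze, bronze, bronze, alert, bronze, bronze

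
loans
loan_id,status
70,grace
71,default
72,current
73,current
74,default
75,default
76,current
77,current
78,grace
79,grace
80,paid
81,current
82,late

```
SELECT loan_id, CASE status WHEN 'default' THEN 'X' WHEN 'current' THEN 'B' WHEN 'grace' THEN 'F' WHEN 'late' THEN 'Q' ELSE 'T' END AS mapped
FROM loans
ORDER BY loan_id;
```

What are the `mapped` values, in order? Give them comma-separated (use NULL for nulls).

F, X, B, B, X, X, B, B, F, F, T, B, Q

loan_id=70: status='grace' → F
loan_id=71: status='default' → X
loan_id=72: status='current' → B
loan_id=73: status='current' → B
loan_id=74: status='default' → X
loan_id=75: status='default' → X
loan_id=76: status='current' → B
loan_id=77: status='current' → B
loan_id=78: status='grace' → F
loan_id=79: status='grace' → F
loan_id=80: ELSE → T
loan_id=81: status='current' → B
loan_id=82: status='late' → Q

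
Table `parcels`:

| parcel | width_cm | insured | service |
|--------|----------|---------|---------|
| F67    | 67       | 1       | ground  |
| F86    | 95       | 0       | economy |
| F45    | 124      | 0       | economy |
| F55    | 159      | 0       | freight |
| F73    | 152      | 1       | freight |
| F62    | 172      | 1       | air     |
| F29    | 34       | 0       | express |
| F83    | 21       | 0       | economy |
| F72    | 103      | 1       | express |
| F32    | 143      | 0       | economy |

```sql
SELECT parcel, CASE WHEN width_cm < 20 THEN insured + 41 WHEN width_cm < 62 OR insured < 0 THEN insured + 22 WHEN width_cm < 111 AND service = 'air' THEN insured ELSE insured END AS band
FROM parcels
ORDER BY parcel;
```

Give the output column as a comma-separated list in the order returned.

parcel=F29: width_cm < 62 OR insured < 0 → 22
parcel=F32: ELSE → 0
parcel=F45: ELSE → 0
parcel=F55: ELSE → 0
parcel=F62: ELSE → 1
parcel=F67: ELSE → 1
parcel=F72: ELSE → 1
parcel=F73: ELSE → 1
parcel=F83: width_cm < 62 OR insured < 0 → 22
parcel=F86: ELSE → 0

22, 0, 0, 0, 1, 1, 1, 1, 22, 0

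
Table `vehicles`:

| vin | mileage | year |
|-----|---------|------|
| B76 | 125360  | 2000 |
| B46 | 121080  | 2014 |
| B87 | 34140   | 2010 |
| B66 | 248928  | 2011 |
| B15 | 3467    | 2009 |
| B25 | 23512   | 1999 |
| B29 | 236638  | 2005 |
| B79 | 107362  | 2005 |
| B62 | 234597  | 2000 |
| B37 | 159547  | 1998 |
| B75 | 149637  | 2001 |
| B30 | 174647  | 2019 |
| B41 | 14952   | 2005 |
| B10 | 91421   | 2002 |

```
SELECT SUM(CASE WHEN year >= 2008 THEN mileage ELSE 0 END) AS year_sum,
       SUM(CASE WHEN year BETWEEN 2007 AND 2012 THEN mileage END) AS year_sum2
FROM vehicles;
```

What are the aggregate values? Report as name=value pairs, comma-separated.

[year_sum: year >= 2008]
vin=B76: ✗
vin=B46: ✓ → 121080
vin=B87: ✓ → 34140
vin=B66: ✓ → 248928
vin=B15: ✓ → 3467
vin=B25: ✗
vin=B29: ✗
vin=B79: ✗
vin=B62: ✗
vin=B37: ✗
vin=B75: ✗
vin=B30: ✓ → 174647
vin=B41: ✗
vin=B10: ✗
year_sum = 121080 + 34140 + 248928 + 3467 + 174647 = 582262
—
[year_sum2: year BETWEEN 2007 AND 2012]
vin=B76: ✗
vin=B46: ✗
vin=B87: ✓ → 34140
vin=B66: ✓ → 248928
vin=B15: ✓ → 3467
vin=B25: ✗
vin=B29: ✗
vin=B79: ✗
vin=B62: ✗
vin=B37: ✗
vin=B75: ✗
vin=B30: ✗
vin=B41: ✗
vin=B10: ✗
year_sum2 = 34140 + 248928 + 3467 = 286535

year_sum=582262, year_sum2=286535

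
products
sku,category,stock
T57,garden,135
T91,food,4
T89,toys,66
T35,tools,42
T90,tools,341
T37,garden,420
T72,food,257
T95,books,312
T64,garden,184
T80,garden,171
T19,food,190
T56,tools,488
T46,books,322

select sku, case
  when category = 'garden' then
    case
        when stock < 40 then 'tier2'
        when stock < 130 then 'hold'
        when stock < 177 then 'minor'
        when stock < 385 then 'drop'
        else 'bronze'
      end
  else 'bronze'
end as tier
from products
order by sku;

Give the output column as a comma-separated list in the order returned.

sku=T19: category='food' → outer ELSE → bronze
sku=T35: category='tools' → outer ELSE → bronze
sku=T37: category='garden' → inner[ELSE] → bronze
sku=T46: category='books' → outer ELSE → bronze
sku=T56: category='tools' → outer ELSE → bronze
sku=T57: category='garden' → inner[stock < 177] → minor
sku=T64: category='garden' → inner[stock < 385] → drop
sku=T72: category='food' → outer ELSE → bronze
sku=T80: category='garden' → inner[stock < 177] → minor
sku=T89: category='toys' → outer ELSE → bronze
sku=T90: category='tools' → outer ELSE → bronze
sku=T91: category='food' → outer ELSE → bronze
sku=T95: category='books' → outer ELSE → bronze

bronze, bronze, bronze, bronze, bronze, minor, drop, bronze, minor, bronze, bronze, bronze, bronze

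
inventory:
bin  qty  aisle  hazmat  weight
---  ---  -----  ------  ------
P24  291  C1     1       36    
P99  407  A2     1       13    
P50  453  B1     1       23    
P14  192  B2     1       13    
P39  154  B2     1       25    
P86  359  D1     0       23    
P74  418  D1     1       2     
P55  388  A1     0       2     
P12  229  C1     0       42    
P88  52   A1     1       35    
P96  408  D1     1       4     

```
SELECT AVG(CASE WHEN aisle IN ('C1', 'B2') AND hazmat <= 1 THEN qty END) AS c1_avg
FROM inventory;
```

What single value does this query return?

216.5

bin=P24: ✓ → 291
bin=P99: ✗
bin=P50: ✗
bin=P14: ✓ → 192
bin=P39: ✓ → 154
bin=P86: ✗
bin=P74: ✗
bin=P55: ✗
bin=P12: ✓ → 229
bin=P88: ✗
bin=P96: ✗
c1_avg = (291 + 192 + 154 + 229) / 4 = 216.5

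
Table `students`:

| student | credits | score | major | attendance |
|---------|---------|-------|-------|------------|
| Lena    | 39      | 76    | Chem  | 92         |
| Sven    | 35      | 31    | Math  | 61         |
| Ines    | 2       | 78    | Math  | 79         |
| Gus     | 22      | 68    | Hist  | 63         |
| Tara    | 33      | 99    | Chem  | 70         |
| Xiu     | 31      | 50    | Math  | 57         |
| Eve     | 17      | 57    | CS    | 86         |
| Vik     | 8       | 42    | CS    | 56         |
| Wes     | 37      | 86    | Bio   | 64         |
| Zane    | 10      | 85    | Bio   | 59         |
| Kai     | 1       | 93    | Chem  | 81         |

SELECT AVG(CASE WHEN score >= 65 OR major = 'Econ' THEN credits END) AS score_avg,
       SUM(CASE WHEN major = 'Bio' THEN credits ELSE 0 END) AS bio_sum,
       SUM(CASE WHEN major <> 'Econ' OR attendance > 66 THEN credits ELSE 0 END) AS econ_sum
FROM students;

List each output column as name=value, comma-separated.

[score_avg: score >= 65 OR major = 'Econ']
student=Lena: ✓ → 39
student=Sven: ✗
student=Ines: ✓ → 2
student=Gus: ✓ → 22
student=Tara: ✓ → 33
student=Xiu: ✗
student=Eve: ✗
student=Vik: ✗
student=Wes: ✓ → 37
student=Zane: ✓ → 10
student=Kai: ✓ → 1
score_avg = (39 + 2 + 22 + 33 + 37 + 10 + 1) / 7 = 20.5714285714
—
[bio_sum: major = 'Bio']
student=Lena: ✗
student=Sven: ✗
student=Ines: ✗
student=Gus: ✗
student=Tara: ✗
student=Xiu: ✗
student=Eve: ✗
student=Vik: ✗
student=Wes: ✓ → 37
student=Zane: ✓ → 10
student=Kai: ✗
bio_sum = 37 + 10 = 47
—
[econ_sum: major <> 'Econ' OR attendance > 66]
student=Lena: ✓ → 39
student=Sven: ✓ → 35
student=Ines: ✓ → 2
student=Gus: ✓ → 22
student=Tara: ✓ → 33
student=Xiu: ✓ → 31
student=Eve: ✓ → 17
student=Vik: ✓ → 8
student=Wes: ✓ → 37
student=Zane: ✓ → 10
student=Kai: ✓ → 1
econ_sum = 39 + 35 + 2 + 22 + 33 + 31 + 17 + 8 + 37 + 10 + 1 = 235

score_avg=20.5714285714, bio_sum=47, econ_sum=235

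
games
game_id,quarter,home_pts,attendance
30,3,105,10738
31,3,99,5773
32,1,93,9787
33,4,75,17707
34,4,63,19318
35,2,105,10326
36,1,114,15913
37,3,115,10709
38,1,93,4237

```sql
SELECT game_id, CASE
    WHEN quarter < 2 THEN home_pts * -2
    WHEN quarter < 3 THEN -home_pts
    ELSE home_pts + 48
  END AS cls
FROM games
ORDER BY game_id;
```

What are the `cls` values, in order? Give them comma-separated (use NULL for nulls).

153, 147, -186, 123, 111, -105, -228, 163, -186

game_id=30: ELSE → 153
game_id=31: ELSE → 147
game_id=32: quarter < 2 → -186
game_id=33: ELSE → 123
game_id=34: ELSE → 111
game_id=35: quarter < 3 → -105
game_id=36: quarter < 2 → -228
game_id=37: ELSE → 163
game_id=38: quarter < 2 → -186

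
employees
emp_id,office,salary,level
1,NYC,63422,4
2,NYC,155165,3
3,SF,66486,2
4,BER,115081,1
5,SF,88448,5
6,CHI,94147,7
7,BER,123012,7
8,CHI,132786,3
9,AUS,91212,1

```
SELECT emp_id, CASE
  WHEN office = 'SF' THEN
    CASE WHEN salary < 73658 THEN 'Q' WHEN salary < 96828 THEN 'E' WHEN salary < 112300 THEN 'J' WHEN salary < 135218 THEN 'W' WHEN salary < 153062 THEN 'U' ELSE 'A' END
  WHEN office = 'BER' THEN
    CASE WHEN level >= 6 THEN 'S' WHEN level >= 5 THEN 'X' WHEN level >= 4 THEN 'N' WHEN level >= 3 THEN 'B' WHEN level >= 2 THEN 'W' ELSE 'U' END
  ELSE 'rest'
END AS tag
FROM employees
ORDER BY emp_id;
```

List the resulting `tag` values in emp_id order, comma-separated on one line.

emp_id=1: office='NYC' → outer ELSE → rest
emp_id=2: office='NYC' → outer ELSE → rest
emp_id=3: office='SF' → inner[salary < 73658] → Q
emp_id=4: office='BER' → inner[ELSE] → U
emp_id=5: office='SF' → inner[salary < 96828] → E
emp_id=6: office='CHI' → outer ELSE → rest
emp_id=7: office='BER' → inner[level >= 6] → S
emp_id=8: office='CHI' → outer ELSE → rest
emp_id=9: office='AUS' → outer ELSE → rest

rest, rest, Q, U, E, rest, S, rest, rest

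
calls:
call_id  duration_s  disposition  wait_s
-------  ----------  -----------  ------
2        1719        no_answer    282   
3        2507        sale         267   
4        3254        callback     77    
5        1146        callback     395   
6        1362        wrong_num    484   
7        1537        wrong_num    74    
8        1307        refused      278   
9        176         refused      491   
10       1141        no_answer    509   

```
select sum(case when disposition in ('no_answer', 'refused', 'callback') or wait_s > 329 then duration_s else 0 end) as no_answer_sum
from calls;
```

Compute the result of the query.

call_id=2: ✓ → 1719
call_id=3: ✗
call_id=4: ✓ → 3254
call_id=5: ✓ → 1146
call_id=6: ✓ → 1362
call_id=7: ✗
call_id=8: ✓ → 1307
call_id=9: ✓ → 176
call_id=10: ✓ → 1141
no_answer_sum = 1719 + 3254 + 1146 + 1362 + 1307 + 176 + 1141 = 10105

10105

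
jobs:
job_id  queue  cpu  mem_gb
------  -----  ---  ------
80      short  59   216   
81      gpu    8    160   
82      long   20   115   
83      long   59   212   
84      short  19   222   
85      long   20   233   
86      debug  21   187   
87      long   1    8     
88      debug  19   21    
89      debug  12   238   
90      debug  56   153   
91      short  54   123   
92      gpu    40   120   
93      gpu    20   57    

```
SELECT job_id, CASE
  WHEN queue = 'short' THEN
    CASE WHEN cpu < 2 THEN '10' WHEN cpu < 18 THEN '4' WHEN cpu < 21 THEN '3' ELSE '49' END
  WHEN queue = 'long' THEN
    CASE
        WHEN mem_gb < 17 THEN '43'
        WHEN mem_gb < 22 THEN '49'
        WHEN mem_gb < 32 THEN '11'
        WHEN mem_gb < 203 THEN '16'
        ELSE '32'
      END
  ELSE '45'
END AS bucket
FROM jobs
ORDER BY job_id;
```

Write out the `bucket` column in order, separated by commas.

49, 45, 16, 32, 3, 32, 45, 43, 45, 45, 45, 49, 45, 45

job_id=80: queue='short' → inner[ELSE] → 49
job_id=81: queue='gpu' → outer ELSE → 45
job_id=82: queue='long' → inner[mem_gb < 203] → 16
job_id=83: queue='long' → inner[ELSE] → 32
job_id=84: queue='short' → inner[cpu < 21] → 3
job_id=85: queue='long' → inner[ELSE] → 32
job_id=86: queue='debug' → outer ELSE → 45
job_id=87: queue='long' → inner[mem_gb < 17] → 43
job_id=88: queue='debug' → outer ELSE → 45
job_id=89: queue='debug' → outer ELSE → 45
job_id=90: queue='debug' → outer ELSE → 45
job_id=91: queue='short' → inner[ELSE] → 49
job_id=92: queue='gpu' → outer ELSE → 45
job_id=93: queue='gpu' → outer ELSE → 45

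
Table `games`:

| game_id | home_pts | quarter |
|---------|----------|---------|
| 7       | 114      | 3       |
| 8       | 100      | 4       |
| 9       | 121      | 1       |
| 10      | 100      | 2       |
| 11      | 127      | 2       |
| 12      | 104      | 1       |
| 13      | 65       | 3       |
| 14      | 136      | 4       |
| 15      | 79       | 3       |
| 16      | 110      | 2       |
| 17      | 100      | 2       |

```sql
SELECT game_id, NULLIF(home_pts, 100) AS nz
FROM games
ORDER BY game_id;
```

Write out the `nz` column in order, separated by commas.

game_id=7: home_pts=114 vs 100: differ → 114
game_id=8: home_pts=100 vs 100: equal → NULL
game_id=9: home_pts=121 vs 100: differ → 121
game_id=10: home_pts=100 vs 100: equal → NULL
game_id=11: home_pts=127 vs 100: differ → 127
game_id=12: home_pts=104 vs 100: differ → 104
game_id=13: home_pts=65 vs 100: differ → 65
game_id=14: home_pts=136 vs 100: differ → 136
game_id=15: home_pts=79 vs 100: differ → 79
game_id=16: home_pts=110 vs 100: differ → 110
game_id=17: home_pts=100 vs 100: equal → NULL

114, NULL, 121, NULL, 127, 104, 65, 136, 79, 110, NULL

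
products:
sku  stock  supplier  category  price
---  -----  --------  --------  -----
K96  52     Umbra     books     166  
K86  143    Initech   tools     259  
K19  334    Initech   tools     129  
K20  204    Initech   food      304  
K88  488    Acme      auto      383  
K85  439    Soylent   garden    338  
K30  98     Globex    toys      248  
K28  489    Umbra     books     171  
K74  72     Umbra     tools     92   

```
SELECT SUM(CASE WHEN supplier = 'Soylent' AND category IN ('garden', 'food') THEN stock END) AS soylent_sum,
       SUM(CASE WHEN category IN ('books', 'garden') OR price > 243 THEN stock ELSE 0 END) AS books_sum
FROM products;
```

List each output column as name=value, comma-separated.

[soylent_sum: supplier = 'Soylent' AND category IN ('garden', 'food')]
sku=K96: ✗
sku=K86: ✗
sku=K19: ✗
sku=K20: ✗
sku=K88: ✗
sku=K85: ✓ → 439
sku=K30: ✗
sku=K28: ✗
sku=K74: ✗
soylent_sum = 439
—
[books_sum: category IN ('books', 'garden') OR price > 243]
sku=K96: ✓ → 52
sku=K86: ✓ → 143
sku=K19: ✗
sku=K20: ✓ → 204
sku=K88: ✓ → 488
sku=K85: ✓ → 439
sku=K30: ✓ → 98
sku=K28: ✓ → 489
sku=K74: ✗
books_sum = 52 + 143 + 204 + 488 + 439 + 98 + 489 = 1913

soylent_sum=439, books_sum=1913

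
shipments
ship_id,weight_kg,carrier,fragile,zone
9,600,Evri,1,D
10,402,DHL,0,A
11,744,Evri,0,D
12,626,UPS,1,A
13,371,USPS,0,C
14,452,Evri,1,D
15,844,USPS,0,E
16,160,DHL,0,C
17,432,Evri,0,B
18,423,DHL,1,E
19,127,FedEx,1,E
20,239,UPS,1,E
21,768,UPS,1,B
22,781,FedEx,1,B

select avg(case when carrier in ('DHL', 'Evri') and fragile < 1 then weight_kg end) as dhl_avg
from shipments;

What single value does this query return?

434.5

ship_id=9: ✗
ship_id=10: ✓ → 402
ship_id=11: ✓ → 744
ship_id=12: ✗
ship_id=13: ✗
ship_id=14: ✗
ship_id=15: ✗
ship_id=16: ✓ → 160
ship_id=17: ✓ → 432
ship_id=18: ✗
ship_id=19: ✗
ship_id=20: ✗
ship_id=21: ✗
ship_id=22: ✗
dhl_avg = (402 + 744 + 160 + 432) / 4 = 434.5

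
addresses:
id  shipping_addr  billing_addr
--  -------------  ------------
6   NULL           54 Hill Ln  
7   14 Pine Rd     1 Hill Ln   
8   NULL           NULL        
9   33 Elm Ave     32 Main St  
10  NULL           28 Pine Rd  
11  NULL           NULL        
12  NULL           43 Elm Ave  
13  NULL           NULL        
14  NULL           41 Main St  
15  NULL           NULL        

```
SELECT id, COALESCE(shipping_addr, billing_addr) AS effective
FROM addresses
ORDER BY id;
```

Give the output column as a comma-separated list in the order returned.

id=6: shipping_addr=NULL, billing_addr=54 Hill Ln → 54 Hill Ln
id=7: shipping_addr=14 Pine Rd → 14 Pine Rd
id=8: shipping_addr=NULL, billing_addr=NULL (all NULL) → NULL
id=9: shipping_addr=33 Elm Ave → 33 Elm Ave
id=10: shipping_addr=NULL, billing_addr=28 Pine Rd → 28 Pine Rd
id=11: shipping_addr=NULL, billing_addr=NULL (all NULL) → NULL
id=12: shipping_addr=NULL, billing_addr=43 Elm Ave → 43 Elm Ave
id=13: shipping_addr=NULL, billing_addr=NULL (all NULL) → NULL
id=14: shipping_addr=NULL, billing_addr=41 Main St → 41 Main St
id=15: shipping_addr=NULL, billing_addr=NULL (all NULL) → NULL

54 Hill Ln, 14 Pine Rd, NULL, 33 Elm Ave, 28 Pine Rd, NULL, 43 Elm Ave, NULL, 41 Main St, NULL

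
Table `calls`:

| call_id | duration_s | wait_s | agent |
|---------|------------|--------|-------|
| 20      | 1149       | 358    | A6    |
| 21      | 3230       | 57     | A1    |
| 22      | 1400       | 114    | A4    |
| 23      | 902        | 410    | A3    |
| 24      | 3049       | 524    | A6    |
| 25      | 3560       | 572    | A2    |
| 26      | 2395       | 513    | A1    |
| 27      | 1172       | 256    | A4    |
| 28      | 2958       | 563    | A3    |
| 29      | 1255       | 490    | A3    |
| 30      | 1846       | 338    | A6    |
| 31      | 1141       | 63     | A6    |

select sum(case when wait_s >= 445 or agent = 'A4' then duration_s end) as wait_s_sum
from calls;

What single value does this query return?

15789

call_id=20: ✗
call_id=21: ✗
call_id=22: ✓ → 1400
call_id=23: ✗
call_id=24: ✓ → 3049
call_id=25: ✓ → 3560
call_id=26: ✓ → 2395
call_id=27: ✓ → 1172
call_id=28: ✓ → 2958
call_id=29: ✓ → 1255
call_id=30: ✗
call_id=31: ✗
wait_s_sum = 1400 + 3049 + 3560 + 2395 + 1172 + 2958 + 1255 = 15789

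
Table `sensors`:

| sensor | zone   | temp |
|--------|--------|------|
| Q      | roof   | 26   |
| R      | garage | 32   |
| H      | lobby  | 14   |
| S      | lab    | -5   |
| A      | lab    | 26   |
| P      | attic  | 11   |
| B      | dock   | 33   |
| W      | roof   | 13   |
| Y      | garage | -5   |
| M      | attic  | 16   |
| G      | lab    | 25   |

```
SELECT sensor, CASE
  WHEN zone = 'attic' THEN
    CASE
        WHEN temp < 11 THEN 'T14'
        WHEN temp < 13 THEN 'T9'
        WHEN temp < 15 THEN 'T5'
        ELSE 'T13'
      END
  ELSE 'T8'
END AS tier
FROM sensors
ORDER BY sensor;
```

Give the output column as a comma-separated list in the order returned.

T8, T8, T8, T8, T13, T9, T8, T8, T8, T8, T8

sensor=A: zone='lab' → outer ELSE → T8
sensor=B: zone='dock' → outer ELSE → T8
sensor=G: zone='lab' → outer ELSE → T8
sensor=H: zone='lobby' → outer ELSE → T8
sensor=M: zone='attic' → inner[ELSE] → T13
sensor=P: zone='attic' → inner[temp < 13] → T9
sensor=Q: zone='roof' → outer ELSE → T8
sensor=R: zone='garage' → outer ELSE → T8
sensor=S: zone='lab' → outer ELSE → T8
sensor=W: zone='roof' → outer ELSE → T8
sensor=Y: zone='garage' → outer ELSE → T8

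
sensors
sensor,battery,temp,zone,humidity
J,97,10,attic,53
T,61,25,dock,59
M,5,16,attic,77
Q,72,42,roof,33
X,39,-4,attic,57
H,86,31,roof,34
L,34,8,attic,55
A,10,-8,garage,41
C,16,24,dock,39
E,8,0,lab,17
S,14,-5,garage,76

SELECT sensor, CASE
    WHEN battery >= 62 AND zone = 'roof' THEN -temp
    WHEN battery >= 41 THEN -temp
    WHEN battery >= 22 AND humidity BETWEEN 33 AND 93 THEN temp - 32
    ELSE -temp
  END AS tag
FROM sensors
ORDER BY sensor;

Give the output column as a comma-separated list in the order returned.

8, -24, 0, -31, -10, -24, -16, -42, 5, -25, -36

sensor=A: ELSE → 8
sensor=C: ELSE → -24
sensor=E: ELSE → 0
sensor=H: battery >= 62 AND zone = 'roof' → -31
sensor=J: battery >= 41 → -10
sensor=L: battery >= 22 AND humidity BETWEEN 33 AND 93 → -24
sensor=M: ELSE → -16
sensor=Q: battery >= 62 AND zone = 'roof' → -42
sensor=S: ELSE → 5
sensor=T: battery >= 41 → -25
sensor=X: battery >= 22 AND humidity BETWEEN 33 AND 93 → -36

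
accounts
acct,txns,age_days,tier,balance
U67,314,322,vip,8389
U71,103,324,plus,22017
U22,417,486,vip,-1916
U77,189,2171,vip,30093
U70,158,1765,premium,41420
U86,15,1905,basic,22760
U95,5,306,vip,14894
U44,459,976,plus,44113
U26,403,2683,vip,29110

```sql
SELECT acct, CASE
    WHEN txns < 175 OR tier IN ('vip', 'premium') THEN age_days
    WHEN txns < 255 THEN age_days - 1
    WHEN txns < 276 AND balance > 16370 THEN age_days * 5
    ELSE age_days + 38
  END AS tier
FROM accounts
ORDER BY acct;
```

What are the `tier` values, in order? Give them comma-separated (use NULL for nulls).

486, 2683, 1014, 322, 1765, 324, 2171, 1905, 306

acct=U22: txns < 175 OR tier IN ('vip', 'premium') → 486
acct=U26: txns < 175 OR tier IN ('vip', 'premium') → 2683
acct=U44: ELSE → 1014
acct=U67: txns < 175 OR tier IN ('vip', 'premium') → 322
acct=U70: txns < 175 OR tier IN ('vip', 'premium') → 1765
acct=U71: txns < 175 OR tier IN ('vip', 'premium') → 324
acct=U77: txns < 175 OR tier IN ('vip', 'premium') → 2171
acct=U86: txns < 175 OR tier IN ('vip', 'premium') → 1905
acct=U95: txns < 175 OR tier IN ('vip', 'premium') → 306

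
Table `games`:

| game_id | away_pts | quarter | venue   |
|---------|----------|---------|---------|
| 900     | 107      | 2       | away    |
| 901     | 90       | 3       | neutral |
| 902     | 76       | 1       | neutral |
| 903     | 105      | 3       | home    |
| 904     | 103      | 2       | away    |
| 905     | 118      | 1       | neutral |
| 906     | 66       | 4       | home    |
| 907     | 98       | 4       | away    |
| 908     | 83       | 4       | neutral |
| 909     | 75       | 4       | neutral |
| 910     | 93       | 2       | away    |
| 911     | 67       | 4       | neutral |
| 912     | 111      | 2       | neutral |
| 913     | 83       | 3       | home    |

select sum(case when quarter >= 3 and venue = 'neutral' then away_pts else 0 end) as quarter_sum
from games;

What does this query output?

game_id=900: ✗
game_id=901: ✓ → 90
game_id=902: ✗
game_id=903: ✗
game_id=904: ✗
game_id=905: ✗
game_id=906: ✗
game_id=907: ✗
game_id=908: ✓ → 83
game_id=909: ✓ → 75
game_id=910: ✗
game_id=911: ✓ → 67
game_id=912: ✗
game_id=913: ✗
quarter_sum = 90 + 83 + 75 + 67 = 315

315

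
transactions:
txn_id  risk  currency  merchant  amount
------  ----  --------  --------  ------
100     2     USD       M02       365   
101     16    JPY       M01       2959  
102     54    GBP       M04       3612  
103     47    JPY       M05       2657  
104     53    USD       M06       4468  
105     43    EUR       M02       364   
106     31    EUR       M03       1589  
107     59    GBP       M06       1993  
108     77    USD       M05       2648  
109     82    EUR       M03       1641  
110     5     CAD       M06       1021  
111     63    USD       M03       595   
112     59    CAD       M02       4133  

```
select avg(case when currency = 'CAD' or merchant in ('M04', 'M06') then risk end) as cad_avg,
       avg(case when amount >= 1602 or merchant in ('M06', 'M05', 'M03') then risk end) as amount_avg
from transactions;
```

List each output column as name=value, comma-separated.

cad_avg=46, amount_avg=49.6363636364

[cad_avg: currency = 'CAD' or merchant in ('M04', 'M06')]
txn_id=100: ✗
txn_id=101: ✗
txn_id=102: ✓ → 54
txn_id=103: ✗
txn_id=104: ✓ → 53
txn_id=105: ✗
txn_id=106: ✗
txn_id=107: ✓ → 59
txn_id=108: ✗
txn_id=109: ✗
txn_id=110: ✓ → 5
txn_id=111: ✗
txn_id=112: ✓ → 59
cad_avg = (54 + 53 + 59 + 5 + 59) / 5 = 46
—
[amount_avg: amount >= 1602 or merchant in ('M06', 'M05', 'M03')]
txn_id=100: ✗
txn_id=101: ✓ → 16
txn_id=102: ✓ → 54
txn_id=103: ✓ → 47
txn_id=104: ✓ → 53
txn_id=105: ✗
txn_id=106: ✓ → 31
txn_id=107: ✓ → 59
txn_id=108: ✓ → 77
txn_id=109: ✓ → 82
txn_id=110: ✓ → 5
txn_id=111: ✓ → 63
txn_id=112: ✓ → 59
amount_avg = (16 + 54 + 47 + 53 + 31 + 59 + 77 + 82 + 5 + 63 + 59) / 11 = 49.6363636364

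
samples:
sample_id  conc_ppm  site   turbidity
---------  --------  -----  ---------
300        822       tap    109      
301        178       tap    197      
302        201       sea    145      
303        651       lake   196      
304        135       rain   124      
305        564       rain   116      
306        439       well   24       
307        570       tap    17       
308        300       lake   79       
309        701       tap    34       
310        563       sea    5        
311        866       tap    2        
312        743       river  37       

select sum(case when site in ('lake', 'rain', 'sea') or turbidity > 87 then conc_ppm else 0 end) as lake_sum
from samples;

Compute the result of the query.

sample_id=300: ✓ → 822
sample_id=301: ✓ → 178
sample_id=302: ✓ → 201
sample_id=303: ✓ → 651
sample_id=304: ✓ → 135
sample_id=305: ✓ → 564
sample_id=306: ✗
sample_id=307: ✗
sample_id=308: ✓ → 300
sample_id=309: ✗
sample_id=310: ✓ → 563
sample_id=311: ✗
sample_id=312: ✗
lake_sum = 822 + 178 + 201 + 651 + 135 + 564 + 300 + 563 = 3414

3414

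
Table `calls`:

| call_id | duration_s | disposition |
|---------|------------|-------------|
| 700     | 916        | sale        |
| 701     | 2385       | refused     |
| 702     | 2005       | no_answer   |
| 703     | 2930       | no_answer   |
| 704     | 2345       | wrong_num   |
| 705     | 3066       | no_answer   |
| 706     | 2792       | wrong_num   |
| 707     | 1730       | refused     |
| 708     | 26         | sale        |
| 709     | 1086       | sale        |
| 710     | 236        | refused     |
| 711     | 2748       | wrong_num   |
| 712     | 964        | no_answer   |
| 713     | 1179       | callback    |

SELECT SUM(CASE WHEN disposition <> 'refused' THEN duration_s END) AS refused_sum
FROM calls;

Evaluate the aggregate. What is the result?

call_id=700: ✓ → 916
call_id=701: ✗
call_id=702: ✓ → 2005
call_id=703: ✓ → 2930
call_id=704: ✓ → 2345
call_id=705: ✓ → 3066
call_id=706: ✓ → 2792
call_id=707: ✗
call_id=708: ✓ → 26
call_id=709: ✓ → 1086
call_id=710: ✗
call_id=711: ✓ → 2748
call_id=712: ✓ → 964
call_id=713: ✓ → 1179
refused_sum = 916 + 2005 + 2930 + 2345 + 3066 + 2792 + 26 + 1086 + 2748 + 964 + 1179 = 20057

20057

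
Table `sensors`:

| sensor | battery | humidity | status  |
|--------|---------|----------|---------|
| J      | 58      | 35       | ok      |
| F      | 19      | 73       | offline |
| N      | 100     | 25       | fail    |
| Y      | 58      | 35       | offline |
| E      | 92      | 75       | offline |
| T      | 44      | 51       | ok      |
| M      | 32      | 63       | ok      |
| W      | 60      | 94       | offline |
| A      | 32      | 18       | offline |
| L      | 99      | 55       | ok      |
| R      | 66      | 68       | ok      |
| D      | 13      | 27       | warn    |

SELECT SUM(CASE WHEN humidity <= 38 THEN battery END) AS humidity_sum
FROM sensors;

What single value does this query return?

sensor=J: ✓ → 58
sensor=F: ✗
sensor=N: ✓ → 100
sensor=Y: ✓ → 58
sensor=E: ✗
sensor=T: ✗
sensor=M: ✗
sensor=W: ✗
sensor=A: ✓ → 32
sensor=L: ✗
sensor=R: ✗
sensor=D: ✓ → 13
humidity_sum = 58 + 100 + 58 + 32 + 13 = 261

261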